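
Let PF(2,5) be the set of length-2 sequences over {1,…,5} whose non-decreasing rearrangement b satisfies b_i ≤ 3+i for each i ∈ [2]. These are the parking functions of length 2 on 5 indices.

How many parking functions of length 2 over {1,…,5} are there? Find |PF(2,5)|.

#PF = (6−2)·6^(2−1) = 4×6 = 24
Check (5,3) → sorted (3,5): b_i ≤ 3+i ∀i, a PF.

24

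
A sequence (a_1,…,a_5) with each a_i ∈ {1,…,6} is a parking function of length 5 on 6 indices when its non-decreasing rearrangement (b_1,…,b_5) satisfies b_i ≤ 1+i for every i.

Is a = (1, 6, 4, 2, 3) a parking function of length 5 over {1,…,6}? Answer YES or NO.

YES

Sorted: b = (1, 2, 3, 4, 6).
  b_1=1 ≤ 2
  b_2=2 ≤ 3
  b_3=3 ≤ 4
  b_4=4 ≤ 5
  b_5=6 ≤ 6
All bounds hold ⇒ YES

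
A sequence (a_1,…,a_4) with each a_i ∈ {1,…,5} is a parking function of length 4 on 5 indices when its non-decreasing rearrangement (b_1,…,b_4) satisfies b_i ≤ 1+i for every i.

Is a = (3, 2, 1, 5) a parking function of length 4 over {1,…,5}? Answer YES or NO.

YES

Sorted: b = (1, 2, 3, 5).
  b_1=1 ≤ 2
  b_2=2 ≤ 3
  b_3=3 ≤ 4
  b_4=5 ≤ 5
All bounds hold ⇒ YES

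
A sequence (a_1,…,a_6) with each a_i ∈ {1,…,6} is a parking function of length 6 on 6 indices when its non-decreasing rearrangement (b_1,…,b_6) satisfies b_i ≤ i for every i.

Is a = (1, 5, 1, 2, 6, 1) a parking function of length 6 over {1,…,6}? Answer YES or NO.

Order a: b = (1, 1, 1, 2, 5, 6).
  b_1=1 ≤ 1
  b_2=1 ≤ 2
  b_3=1 ≤ 3
  b_4=2 ≤ 4
  b_5=5 ≤ 5
  b_6=6 ≤ 6
All bounds hold ⇒ YES

YES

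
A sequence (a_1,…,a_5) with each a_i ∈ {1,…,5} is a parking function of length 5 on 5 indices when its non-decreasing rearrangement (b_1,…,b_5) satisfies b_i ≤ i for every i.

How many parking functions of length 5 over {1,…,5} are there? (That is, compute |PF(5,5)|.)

1296

|PF| = 1·6^4 = 1·1296 = 1296 [KW]
Example (1,3,4,1,5) → sorted (1,1,3,4,5): b_i ≤ i ∀i, a PF.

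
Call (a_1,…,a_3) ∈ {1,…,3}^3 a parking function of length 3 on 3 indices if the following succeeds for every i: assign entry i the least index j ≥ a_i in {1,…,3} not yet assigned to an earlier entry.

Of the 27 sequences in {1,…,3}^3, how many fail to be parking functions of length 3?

11

|PF(3,3)| = (4−3)·4^(3−1) = 1×16 = 16 [KW]
Example (2,2,3) → sorted (2,2,3): b_1=2>1, not a PF.
So 27 − 16 = 11 fail.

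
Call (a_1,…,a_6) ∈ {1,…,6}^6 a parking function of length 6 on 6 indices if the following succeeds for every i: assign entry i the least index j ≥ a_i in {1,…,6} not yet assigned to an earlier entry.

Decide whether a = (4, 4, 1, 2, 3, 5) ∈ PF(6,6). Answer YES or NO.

YES

Sorted: b = (1, 2, 3, 4, 4, 5).
  b_1=1 ≤ 1
  b_2=2 ≤ 2
  b_3=3 ≤ 3
  b_4=4 ≤ 4
  b_5=4 ≤ 5
  b_6=5 ≤ 6
All bounds hold ⇒ YES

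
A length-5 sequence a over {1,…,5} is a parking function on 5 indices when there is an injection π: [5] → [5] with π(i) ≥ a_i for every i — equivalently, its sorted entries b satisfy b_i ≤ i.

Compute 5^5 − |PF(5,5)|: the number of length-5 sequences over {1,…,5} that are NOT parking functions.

1829

#PF = (5+1−5)·(5+1)^{5−1} = 1 · 1296 = 1296 [KW]
Check (5,3,4,1,5) → sorted (1,3,4,5,5): b_2=3>2, not a PF.
So 3125 − 1296 = 1829 fail.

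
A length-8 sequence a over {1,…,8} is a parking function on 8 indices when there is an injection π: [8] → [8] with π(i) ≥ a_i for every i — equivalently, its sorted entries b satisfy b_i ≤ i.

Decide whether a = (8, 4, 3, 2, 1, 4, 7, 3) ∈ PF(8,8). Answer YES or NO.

Sorted: b = (1, 2, 3, 3, 4, 4, 7, 8).
  b_1=1 ≤ 1
  b_2=2 ≤ 2
  b_3=3 ≤ 3
  b_4=3 ≤ 4
  b_5=4 ≤ 5
  b_6=4 ≤ 6
  b_7=7 ≤ 7
  b_8=8 ≤ 8
All bounds hold ⇒ YES

YES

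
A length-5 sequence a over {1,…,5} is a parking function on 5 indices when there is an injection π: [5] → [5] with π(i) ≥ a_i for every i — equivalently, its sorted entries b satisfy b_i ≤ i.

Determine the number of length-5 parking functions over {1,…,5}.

#PF = (6−5)·6^(5−1) = 1×1296 = 1296
E.g. (5,1,4,1,2) → sorted (1,1,2,4,5): b_i ≤ i ∀i, a PF.

1296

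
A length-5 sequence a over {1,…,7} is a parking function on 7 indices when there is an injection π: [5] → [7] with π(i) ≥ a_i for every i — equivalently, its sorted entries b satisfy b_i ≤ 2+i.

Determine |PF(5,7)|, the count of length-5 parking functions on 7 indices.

Count = (7+1−5)·(7+1)^{5−1} = 3×4096 = 12288 [KW]
One tuple (5,1,4,2,2) → sorted (1,2,2,4,5): b_i ≤ 2+i ∀i, a PF.

12288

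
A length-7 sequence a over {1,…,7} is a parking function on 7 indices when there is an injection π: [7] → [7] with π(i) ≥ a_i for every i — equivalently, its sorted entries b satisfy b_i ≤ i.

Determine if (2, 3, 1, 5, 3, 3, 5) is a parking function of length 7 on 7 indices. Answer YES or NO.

YES

Order a: b = (1, 2, 3, 3, 3, 5, 5).
  b_1=1 ≤ 1
  b_2=2 ≤ 2
  b_3=3 ≤ 3
  b_4=3 ≤ 4
  b_5=3 ≤ 5
  b_6=5 ≤ 6
  b_7=5 ≤ 7
All bounds hold ⇒ YES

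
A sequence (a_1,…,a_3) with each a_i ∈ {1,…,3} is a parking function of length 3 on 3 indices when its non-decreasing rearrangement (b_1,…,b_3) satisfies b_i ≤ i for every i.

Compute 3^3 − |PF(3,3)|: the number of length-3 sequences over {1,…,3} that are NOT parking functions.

#PF = (4−3)·4^(3−1) = 1·16 = 16
Example (3,2,3) → sorted (2,3,3): b_1=2>1, not a PF.
So 27 − 16 = 11 fail.

11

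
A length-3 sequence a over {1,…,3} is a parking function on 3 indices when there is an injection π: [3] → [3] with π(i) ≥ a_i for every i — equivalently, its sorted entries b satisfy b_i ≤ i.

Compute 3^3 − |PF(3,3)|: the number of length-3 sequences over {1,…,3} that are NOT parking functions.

#PF = (3+1−3)·(3+1)^{3−1} = 1·16 = 16
Example (3,3,1) → sorted (1,3,3): b_2=3>2, not a PF.
So 27 − 16 = 11 fail.

11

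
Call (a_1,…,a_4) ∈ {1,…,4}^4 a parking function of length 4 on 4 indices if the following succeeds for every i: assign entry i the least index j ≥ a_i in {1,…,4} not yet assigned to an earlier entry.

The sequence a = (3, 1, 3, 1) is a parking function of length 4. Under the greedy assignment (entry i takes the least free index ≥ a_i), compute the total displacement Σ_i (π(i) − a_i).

Σπ = 4·5/2 = 10 (π permutes [4]); Σa = 3+1+3+1 = 8; disp = 10−8 = 2.

2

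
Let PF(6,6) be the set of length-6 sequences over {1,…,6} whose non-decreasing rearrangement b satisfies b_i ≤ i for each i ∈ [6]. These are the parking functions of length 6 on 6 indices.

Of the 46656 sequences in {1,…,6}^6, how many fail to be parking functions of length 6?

#PF = (6−6+1)·(6+1)^(6−1) = 1·16807 = 16807
Example (5,4,6,3,5,4) → sorted (3,4,4,5,5,6): b_1=3>1, not a PF.
So 46656 − 16807 = 29849 fail.

29849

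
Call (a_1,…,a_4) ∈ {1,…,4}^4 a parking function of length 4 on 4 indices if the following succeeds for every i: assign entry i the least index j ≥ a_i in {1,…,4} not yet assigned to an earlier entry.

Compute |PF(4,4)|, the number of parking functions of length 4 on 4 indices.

Count = (4−4+1)·(4+1)^(4−1) = 1×125 = 125 [KW]
One tuple (1,4,1,2) → sorted (1,1,2,4): b_i ≤ i ∀i, a PF.

125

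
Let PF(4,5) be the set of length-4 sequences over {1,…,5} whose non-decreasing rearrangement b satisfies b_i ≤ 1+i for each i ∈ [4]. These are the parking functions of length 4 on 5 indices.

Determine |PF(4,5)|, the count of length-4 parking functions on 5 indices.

432

|PF(4,5)| = (6−4)·6^(4−1) = 2·216 = 432 (Pollak)
Check (3,5,1,4) → sorted (1,3,4,5): b_i ≤ 1+i ∀i, a PF.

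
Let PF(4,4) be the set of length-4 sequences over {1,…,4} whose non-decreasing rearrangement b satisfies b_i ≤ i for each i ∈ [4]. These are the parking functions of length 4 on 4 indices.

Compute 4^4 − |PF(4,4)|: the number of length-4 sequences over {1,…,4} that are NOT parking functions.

Count = (5−4)·5^(4−1) = 1×125 = 125 [KW]
E.g. (4,4,4,3) → sorted (3,4,4,4): b_1=3>1, not a PF.
4^4 − 125 = 256 − 125 = 131

131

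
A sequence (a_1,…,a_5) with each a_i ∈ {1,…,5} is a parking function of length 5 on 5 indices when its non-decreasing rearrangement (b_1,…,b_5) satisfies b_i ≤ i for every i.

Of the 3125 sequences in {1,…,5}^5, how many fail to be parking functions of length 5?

1829

Count = (5+1−5)·(5+1)^{5−1} = 1·1296 = 1296 [KW]
E.g. (1,2,4,5,4) → sorted (1,2,4,4,5): b_3=4>3, not a PF.
So 3125 − 1296 = 1829 fail.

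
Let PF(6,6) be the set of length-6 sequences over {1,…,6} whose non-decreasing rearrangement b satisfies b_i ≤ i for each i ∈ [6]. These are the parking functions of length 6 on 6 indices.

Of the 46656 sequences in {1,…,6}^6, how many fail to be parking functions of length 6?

29849

#PF = (7−6)·7^(6−1) = 1·16807 = 16807 (Konheim–Weiss)
Check (2,2,5,6,6,4) → sorted (2,2,4,5,6,6): b_1=2>1, not a PF.
So 46656 − 16807 = 29849 fail.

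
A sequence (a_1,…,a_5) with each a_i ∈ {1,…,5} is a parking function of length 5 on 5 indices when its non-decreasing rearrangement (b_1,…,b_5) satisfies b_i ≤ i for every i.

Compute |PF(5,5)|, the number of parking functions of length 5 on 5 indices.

1296

|PF(5,5)| = (6−5)·6^(5−1) = 1×1296 = 1296 (Pollak)
E.g. (4,1,2,5,2) → sorted (1,2,2,4,5): b_i ≤ i ∀i, a PF.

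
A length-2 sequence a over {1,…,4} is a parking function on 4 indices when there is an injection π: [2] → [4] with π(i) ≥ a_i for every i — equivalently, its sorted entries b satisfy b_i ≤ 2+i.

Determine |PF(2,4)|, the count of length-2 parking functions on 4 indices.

Count = (4−2+1)·(4+1)^(2−1) = 3×5 = 15 (Konheim–Weiss)
Example (2,1) → sorted (1,2): b_i ≤ 2+i ∀i, a PF.

15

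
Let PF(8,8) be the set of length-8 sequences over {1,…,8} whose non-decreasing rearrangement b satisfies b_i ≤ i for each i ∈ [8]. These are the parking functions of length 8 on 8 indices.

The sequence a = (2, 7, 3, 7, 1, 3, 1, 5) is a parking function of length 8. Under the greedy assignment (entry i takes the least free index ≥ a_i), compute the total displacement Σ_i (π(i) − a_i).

7

Σπ(i) = 1+…+8 = 36; Σa = 2+7+3+7+1+3+1+5 = 29; disp = 36−29 = 7.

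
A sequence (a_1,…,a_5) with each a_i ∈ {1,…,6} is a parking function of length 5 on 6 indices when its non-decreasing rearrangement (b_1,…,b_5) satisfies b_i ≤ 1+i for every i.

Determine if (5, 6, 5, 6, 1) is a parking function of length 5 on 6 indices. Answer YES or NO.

NO

Rearranged: b = (1, 5, 5, 6, 6).
  b_1=1 ≤ 2
  b_2=5 > 3
  fails at i=2 ⇒ NO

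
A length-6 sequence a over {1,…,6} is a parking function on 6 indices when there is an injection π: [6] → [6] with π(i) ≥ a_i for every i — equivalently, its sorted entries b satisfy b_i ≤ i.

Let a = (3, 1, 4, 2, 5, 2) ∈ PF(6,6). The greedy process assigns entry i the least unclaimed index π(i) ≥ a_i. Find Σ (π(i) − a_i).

4

Σπ = 6·7/2 = 21 (π permutes [6]); Σa = 3+1+4+2+5+2 = 17; disp = 21−17 = 4.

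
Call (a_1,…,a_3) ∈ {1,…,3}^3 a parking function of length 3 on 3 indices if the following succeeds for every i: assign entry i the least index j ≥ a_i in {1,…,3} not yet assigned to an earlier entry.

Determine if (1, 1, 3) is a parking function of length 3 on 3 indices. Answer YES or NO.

Sorted: b = (1, 1, 3).
  b_1=1 ≤ 1
  b_2=1 ≤ 2
  b_3=3 ≤ 3
All bounds hold ⇒ YES

YES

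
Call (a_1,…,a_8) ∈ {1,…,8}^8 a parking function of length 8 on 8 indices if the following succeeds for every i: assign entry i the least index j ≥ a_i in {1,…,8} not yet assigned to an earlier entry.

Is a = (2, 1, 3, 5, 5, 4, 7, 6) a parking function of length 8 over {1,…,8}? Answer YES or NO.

YES

Sorted: b = (1, 2, 3, 4, 5, 5, 6, 7).
  b_1=1 ≤ 1
  b_2=2 ≤ 2
  b_3=3 ≤ 3
  b_4=4 ≤ 4
  b_5=5 ≤ 5
  b_6=5 ≤ 6
  b_7=6 ≤ 7
  b_8=7 ≤ 8
All bounds hold ⇒ YES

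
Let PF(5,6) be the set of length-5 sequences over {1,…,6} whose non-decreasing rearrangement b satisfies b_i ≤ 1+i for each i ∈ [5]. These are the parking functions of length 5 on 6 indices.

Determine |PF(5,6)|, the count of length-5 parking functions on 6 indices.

4802

|PF(5,6)| = (7−5)·7^(5−1) = 2×2401 = 4802 (Pollak)
E.g. (1,4,4,2,2) → sorted (1,2,2,4,4): b_i ≤ 1+i ∀i, a PF.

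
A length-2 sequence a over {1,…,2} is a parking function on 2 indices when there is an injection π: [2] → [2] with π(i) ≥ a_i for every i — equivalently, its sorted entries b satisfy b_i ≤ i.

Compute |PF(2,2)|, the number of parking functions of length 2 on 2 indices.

3

|PF(2,2)| = (3−2)·3^(2−1) = 1×3 = 3 (Konheim–Weiss)
E.g. (1,1) → sorted (1,1): b_i ≤ i ∀i, a PF.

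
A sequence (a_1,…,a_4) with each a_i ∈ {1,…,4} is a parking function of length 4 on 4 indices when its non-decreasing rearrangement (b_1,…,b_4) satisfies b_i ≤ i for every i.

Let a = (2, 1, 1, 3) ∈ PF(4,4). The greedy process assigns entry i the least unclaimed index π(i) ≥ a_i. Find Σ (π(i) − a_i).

Σπ = 4·5/2 = 10 (π permutes [4]); Σa = 2+1+1+3 = 7; disp = 10−7 = 3.

3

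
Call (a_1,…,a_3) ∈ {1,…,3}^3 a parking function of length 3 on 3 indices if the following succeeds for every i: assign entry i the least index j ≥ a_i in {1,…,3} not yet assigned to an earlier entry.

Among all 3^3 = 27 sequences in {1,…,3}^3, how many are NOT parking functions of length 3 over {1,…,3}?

11

|PF(3,3)| = 1·4^2 = 1·16 = 16 [KW]
One tuple (3,2,3) → sorted (2,3,3): b_1=2>1, not a PF.
Total 27; non-PF = 27−16 = 11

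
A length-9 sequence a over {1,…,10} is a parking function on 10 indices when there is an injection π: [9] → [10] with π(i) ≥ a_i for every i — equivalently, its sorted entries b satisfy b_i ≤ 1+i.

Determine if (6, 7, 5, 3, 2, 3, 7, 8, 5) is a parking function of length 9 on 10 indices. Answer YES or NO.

YES

Order a: b = (2, 3, 3, 5, 5, 6, 7, 7, 8).
  b_1=2 ≤ 2
  b_2=3 ≤ 3
  b_3=3 ≤ 4
  b_4=5 ≤ 5
  b_5=5 ≤ 6
  b_6=6 ≤ 7
  b_7=7 ≤ 8
  b_8=7 ≤ 9
  b_9=8 ≤ 10
All bounds hold ⇒ YES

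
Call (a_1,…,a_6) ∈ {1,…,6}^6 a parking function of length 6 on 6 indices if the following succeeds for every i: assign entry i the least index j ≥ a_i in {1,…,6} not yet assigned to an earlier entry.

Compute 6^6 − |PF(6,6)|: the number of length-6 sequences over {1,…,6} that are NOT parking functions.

29849

#PF = 1·7^5 = 1·16807 = 16807 (Konheim–Weiss)
E.g. (4,5,3,4,6,3) → sorted (3,3,4,4,5,6): b_1=3>1, not a PF.
So 46656 − 16807 = 29849 fail.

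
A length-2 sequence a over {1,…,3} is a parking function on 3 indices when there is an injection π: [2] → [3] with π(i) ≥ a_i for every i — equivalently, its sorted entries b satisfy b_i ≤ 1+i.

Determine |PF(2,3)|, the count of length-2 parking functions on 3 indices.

8

|PF| = 2·4^1 = 2·4 = 8 (Konheim–Weiss)
Example (1,1) → sorted (1,1): b_i ≤ 1+i ∀i, a PF.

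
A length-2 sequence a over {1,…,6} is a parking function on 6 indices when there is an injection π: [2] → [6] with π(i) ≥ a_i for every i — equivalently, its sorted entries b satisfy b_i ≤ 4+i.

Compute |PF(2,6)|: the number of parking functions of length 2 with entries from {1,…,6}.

35

|PF| = 5·7^1 = 5×7 = 35 [KW]
E.g. (5,5) → sorted (5,5): b_i ≤ 4+i ∀i, a PF.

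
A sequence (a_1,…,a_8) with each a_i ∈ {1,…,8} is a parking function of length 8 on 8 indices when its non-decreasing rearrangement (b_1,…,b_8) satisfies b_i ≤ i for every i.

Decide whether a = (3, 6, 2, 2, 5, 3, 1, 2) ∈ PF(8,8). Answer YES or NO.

YES

Order a: b = (1, 2, 2, 2, 3, 3, 5, 6).
  b_1=1 ≤ 1
  b_2=2 ≤ 2
  b_3=2 ≤ 3
  b_4=2 ≤ 4
  b_5=3 ≤ 5
  b_6=3 ≤ 6
  b_7=5 ≤ 7
  b_8=6 ≤ 8
All bounds hold ⇒ YES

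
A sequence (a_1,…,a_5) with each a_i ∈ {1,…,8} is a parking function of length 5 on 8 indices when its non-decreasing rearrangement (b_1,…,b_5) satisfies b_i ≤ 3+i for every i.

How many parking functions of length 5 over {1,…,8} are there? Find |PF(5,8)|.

26244

|PF| = 4·9^4 = 4·6561 = 26244 (Pollak)
E.g. (8,5,4,1,5) → sorted (1,4,5,5,8): b_i ≤ 3+i ∀i, a PF.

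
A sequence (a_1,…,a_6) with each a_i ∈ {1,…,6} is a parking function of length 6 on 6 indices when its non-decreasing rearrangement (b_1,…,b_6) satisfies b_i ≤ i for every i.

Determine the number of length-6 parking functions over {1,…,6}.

Count = (6+1−6)·(6+1)^{6−1} = 1·16807 = 16807 (Konheim–Weiss)
One tuple (1,3,3,1,5,5) → sorted (1,1,3,3,5,5): b_i ≤ i ∀i, a PF.

16807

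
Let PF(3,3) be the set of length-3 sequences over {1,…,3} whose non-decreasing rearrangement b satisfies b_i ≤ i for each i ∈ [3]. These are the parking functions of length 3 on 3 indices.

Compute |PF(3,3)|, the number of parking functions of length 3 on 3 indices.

|PF(3,3)| = (4−3)·4^(3−1) = 1 · 16 = 16 [KW]
E.g. (2,2,1) → sorted (1,2,2): b_i ≤ i ∀i, a PF.

16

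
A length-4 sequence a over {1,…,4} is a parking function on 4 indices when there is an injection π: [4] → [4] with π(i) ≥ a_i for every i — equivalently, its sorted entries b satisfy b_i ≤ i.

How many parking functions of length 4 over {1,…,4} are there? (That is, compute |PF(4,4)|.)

125

#PF = 1·5^3 = 1·125 = 125 (Konheim–Weiss)
E.g. (3,2,3,1) → sorted (1,2,3,3): b_i ≤ i ∀i, a PF.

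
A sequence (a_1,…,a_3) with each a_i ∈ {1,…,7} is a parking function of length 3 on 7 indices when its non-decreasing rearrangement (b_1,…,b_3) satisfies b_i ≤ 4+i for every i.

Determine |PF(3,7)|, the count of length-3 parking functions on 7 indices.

|PF| = (7−3+1)·(7+1)^(3−1) = 5·64 = 320
Example (6,7,1) → sorted (1,6,7): b_i ≤ 4+i ∀i, a PF.

320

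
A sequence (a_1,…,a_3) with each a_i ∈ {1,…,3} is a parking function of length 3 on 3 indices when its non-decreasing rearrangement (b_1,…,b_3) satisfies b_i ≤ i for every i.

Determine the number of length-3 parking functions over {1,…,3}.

|PF| = 1·4^2 = 1×16 = 16 (Konheim–Weiss)
Check (1,2,2) → sorted (1,2,2): b_i ≤ i ∀i, a PF.

16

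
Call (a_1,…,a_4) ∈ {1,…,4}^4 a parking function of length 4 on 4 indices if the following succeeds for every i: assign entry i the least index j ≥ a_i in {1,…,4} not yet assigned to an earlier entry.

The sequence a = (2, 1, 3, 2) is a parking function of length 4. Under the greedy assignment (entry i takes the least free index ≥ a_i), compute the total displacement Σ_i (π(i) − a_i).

Σπ = 10 ({1..4} each once); Σa = 2+1+3+2 = 8; disp = 10−8 = 2.

2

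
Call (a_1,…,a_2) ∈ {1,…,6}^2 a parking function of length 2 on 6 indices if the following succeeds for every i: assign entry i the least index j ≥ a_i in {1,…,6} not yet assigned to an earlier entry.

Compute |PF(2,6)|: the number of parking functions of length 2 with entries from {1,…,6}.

35

|PF(2,6)| = (7−2)·7^(2−1) = 5·7 = 35
Example (5,6) → sorted (5,6): b_i ≤ 4+i ∀i, a PF.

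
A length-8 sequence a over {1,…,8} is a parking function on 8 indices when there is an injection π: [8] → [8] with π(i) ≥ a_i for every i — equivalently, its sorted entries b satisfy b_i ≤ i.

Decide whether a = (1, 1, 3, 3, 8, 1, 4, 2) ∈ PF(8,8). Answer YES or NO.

YES

Rearranged: b = (1, 1, 1, 2, 3, 3, 4, 8).
  b_1=1 ≤ 1
  b_2=1 ≤ 2
  b_3=1 ≤ 3
  b_4=2 ≤ 4
  b_5=3 ≤ 5
  b_6=3 ≤ 6
  b_7=4 ≤ 7
  b_8=8 ≤ 8
All bounds hold ⇒ YES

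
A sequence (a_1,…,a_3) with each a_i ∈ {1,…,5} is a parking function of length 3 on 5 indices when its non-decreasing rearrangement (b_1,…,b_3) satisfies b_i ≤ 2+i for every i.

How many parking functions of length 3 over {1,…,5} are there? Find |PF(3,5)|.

|PF| = (5−3+1)·(5+1)^(3−1) = 3 · 36 = 108
One tuple (5,4,2) → sorted (2,4,5): b_i ≤ 2+i ∀i, a PF.

108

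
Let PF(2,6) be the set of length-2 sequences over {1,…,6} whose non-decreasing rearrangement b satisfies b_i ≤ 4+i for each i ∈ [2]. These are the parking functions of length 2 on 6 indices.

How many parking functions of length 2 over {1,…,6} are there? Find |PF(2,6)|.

35

#PF = 5·7^1 = 5·7 = 35 (Pollak)
E.g. (5,6) → sorted (5,6): b_i ≤ 4+i ∀i, a PF.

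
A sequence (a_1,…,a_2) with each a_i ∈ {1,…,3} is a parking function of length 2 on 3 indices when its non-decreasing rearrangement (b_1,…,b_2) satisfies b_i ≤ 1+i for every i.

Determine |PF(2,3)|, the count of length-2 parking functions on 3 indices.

|PF(2,3)| = (3+1−2)·(3+1)^{2−1} = 2 · 4 = 8 (Pollak)
One tuple (2,3) → sorted (2,3): b_i ≤ 1+i ∀i, a PF.

8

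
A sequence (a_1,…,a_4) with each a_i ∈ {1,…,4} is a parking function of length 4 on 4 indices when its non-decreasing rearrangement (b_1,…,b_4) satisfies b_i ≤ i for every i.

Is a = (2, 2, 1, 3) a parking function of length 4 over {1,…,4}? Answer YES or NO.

YES

Rearranged: b = (1, 2, 2, 3).
  b_1=1 ≤ 1
  b_2=2 ≤ 2
  b_3=2 ≤ 3
  b_4=3 ≤ 4
All bounds hold ⇒ YES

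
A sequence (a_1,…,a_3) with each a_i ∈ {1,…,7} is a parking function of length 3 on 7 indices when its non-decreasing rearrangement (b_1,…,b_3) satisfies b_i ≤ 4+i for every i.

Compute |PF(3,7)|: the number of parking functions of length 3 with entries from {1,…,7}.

320

Count = (8−3)·8^(3−1) = 5×64 = 320 [KW]
One tuple (2,5,1) → sorted (1,2,5): b_i ≤ 4+i ∀i, a PF.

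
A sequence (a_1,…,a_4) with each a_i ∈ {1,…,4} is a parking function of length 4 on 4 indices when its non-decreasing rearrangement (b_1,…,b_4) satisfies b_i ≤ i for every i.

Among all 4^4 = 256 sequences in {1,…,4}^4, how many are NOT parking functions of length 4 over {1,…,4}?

Count = (4+1−4)·(4+1)^{4−1} = 1·125 = 125
One tuple (4,4,3,2) → sorted (2,3,4,4): b_1=2>1, not a PF.
4^4 − 125 = 256 − 125 = 131

131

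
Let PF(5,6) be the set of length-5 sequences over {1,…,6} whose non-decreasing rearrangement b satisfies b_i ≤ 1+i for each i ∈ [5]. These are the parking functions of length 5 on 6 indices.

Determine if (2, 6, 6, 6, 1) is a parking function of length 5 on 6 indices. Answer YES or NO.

NO

Order a: b = (1, 2, 6, 6, 6).
  b_1=1 ≤ 2
  b_2=2 ≤ 3
  b_3=6 > 4
  fails at i=3 ⇒ NO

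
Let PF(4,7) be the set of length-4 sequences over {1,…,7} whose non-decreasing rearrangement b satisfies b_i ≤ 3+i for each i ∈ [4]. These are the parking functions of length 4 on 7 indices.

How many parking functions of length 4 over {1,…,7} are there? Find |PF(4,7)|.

2048

|PF| = (7−4+1)·(7+1)^(4−1) = 4×512 = 2048
One tuple (3,2,7,3) → sorted (2,3,3,7): b_i ≤ 3+i ∀i, a PF.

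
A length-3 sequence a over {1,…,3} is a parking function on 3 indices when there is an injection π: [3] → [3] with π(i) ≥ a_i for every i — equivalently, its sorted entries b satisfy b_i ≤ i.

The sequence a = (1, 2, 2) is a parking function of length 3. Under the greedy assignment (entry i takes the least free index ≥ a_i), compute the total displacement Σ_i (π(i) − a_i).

1

Σπ = 6 ({1..3} each once); Σa = 1+2+2 = 5; disp = 6−5 = 1.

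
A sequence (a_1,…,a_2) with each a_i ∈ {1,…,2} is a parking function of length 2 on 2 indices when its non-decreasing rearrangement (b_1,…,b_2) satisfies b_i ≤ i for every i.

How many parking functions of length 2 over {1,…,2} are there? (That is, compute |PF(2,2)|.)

3

#PF = (2−2+1)·(2+1)^(2−1) = 1 · 3 = 3 (Konheim–Weiss)
Check (1,1) → sorted (1,1): b_i ≤ i ∀i, a PF.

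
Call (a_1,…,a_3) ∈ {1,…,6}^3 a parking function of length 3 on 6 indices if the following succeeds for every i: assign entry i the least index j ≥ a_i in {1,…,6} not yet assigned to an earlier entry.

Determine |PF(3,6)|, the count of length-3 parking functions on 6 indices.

|PF(3,6)| = (7−3)·7^(3−1) = 4×49 = 196 (Konheim–Weiss)
E.g. (2,2,4) → sorted (2,2,4): b_i ≤ 3+i ∀i, a PF.

196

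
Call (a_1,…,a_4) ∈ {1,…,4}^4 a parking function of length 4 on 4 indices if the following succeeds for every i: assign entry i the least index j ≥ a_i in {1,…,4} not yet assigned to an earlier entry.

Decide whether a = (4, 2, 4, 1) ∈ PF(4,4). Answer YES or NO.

Order a: b = (1, 2, 4, 4).
  b_1=1 ≤ 1
  b_2=2 ≤ 2
  b_3=4 > 3
  fails at i=3 ⇒ NO

NO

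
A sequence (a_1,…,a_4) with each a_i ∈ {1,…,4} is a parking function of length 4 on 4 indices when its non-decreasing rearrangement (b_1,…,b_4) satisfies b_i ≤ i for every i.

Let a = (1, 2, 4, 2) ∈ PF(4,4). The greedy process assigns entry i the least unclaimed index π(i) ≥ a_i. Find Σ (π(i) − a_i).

Σπ(i) = 1+…+4 = 10; Σa = 1+2+4+2 = 9; disp = 10−9 = 1.

1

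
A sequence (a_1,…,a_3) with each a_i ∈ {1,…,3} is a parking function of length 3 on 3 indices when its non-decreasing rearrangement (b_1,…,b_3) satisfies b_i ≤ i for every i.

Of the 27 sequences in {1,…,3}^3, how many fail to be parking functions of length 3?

11

Count = (4−3)·4^(3−1) = 1·16 = 16 (Konheim–Weiss)
Example (1,3,3) → sorted (1,3,3): b_2=3>2, not a PF.
So 27 − 16 = 11 fail.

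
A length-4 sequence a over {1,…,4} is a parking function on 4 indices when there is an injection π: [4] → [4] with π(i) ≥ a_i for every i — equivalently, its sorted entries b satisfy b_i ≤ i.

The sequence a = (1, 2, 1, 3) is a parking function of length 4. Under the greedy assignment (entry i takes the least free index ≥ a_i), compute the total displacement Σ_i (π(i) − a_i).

Σπ = 4·5/2 = 10 (π permutes [4]); Σa = 1+2+1+3 = 7; disp = 10−7 = 3.

3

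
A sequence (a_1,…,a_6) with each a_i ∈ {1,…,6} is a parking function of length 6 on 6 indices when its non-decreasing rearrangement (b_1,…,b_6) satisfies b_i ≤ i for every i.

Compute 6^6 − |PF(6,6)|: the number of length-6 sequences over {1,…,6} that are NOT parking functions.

|PF| = (7−6)·7^(6−1) = 1×16807 = 16807 [KW]
Example (3,4,4,4,6,2) → sorted (2,3,4,4,4,6): b_1=2>1, not a PF.
Total 46656; non-PF = 46656−16807 = 29849

29849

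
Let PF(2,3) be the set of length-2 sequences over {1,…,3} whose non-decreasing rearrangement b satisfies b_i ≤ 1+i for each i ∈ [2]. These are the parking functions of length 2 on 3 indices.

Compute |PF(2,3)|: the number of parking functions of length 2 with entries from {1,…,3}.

Count = (4−2)·4^(2−1) = 2 · 4 = 8 [KW]
One tuple (1,2) → sorted (1,2): b_i ≤ 1+i ∀i, a PF.

8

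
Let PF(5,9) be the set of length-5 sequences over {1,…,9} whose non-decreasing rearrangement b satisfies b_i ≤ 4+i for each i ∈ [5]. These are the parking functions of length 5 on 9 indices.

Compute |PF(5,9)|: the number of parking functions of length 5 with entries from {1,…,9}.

Count = (9−5+1)·(9+1)^(5−1) = 5×10000 = 50000 (Pollak)
E.g. (7,8,4,3,9) → sorted (3,4,7,8,9): b_i ≤ 4+i ∀i, a PF.

50000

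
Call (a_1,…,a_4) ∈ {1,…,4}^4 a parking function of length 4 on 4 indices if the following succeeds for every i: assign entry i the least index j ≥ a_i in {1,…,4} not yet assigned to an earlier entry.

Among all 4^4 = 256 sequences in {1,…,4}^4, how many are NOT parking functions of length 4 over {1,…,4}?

#PF = (4+1−4)·(4+1)^{4−1} = 1·125 = 125 (Pollak)
Check (4,4,3,2) → sorted (2,3,4,4): b_1=2>1, not a PF.
So 256 − 125 = 131 fail.

131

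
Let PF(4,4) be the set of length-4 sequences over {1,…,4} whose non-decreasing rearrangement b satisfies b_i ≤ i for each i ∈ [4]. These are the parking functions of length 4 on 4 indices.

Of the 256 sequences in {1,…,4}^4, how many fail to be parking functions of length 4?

|PF(4,4)| = (4−4+1)·(4+1)^(4−1) = 1×125 = 125
Example (2,2,2,3) → sorted (2,2,2,3): b_1=2>1, not a PF.
4^4 − 125 = 256 − 125 = 131

131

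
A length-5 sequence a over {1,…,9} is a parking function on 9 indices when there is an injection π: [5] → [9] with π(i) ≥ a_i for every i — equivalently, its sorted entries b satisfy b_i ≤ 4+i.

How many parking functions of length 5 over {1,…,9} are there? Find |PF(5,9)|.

50000

#PF = 5·10^4 = 5·10000 = 50000 (Pollak)
Check (4,2,5,9,8) → sorted (2,4,5,8,9): b_i ≤ 4+i ∀i, a PF.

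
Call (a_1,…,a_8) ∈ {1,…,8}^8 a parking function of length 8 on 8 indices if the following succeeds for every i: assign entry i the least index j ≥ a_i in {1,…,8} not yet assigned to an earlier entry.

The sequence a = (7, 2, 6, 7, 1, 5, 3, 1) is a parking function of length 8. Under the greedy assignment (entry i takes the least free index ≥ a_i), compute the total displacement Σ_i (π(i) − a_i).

4

Σπ(i) = 1+…+8 = 36; Σa = 7+2+6+7+1+5+3+1 = 32; disp = 36−32 = 4.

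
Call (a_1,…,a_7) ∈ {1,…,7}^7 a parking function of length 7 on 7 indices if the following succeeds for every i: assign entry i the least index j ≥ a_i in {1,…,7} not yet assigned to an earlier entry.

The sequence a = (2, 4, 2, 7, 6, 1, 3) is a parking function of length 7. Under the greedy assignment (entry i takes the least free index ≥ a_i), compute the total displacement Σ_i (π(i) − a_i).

Σπ = 7·8/2 = 28 (π permutes [7]); Σa = 2+4+2+7+6+1+3 = 25; disp = 28−25 = 3.

3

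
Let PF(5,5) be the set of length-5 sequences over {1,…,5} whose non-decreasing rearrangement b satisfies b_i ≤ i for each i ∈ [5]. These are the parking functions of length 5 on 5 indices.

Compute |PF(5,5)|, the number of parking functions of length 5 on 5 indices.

1296

Count = (5+1−5)·(5+1)^{5−1} = 1·1296 = 1296 (Pollak)
E.g. (1,2,4,1,5) → sorted (1,1,2,4,5): b_i ≤ i ∀i, a PF.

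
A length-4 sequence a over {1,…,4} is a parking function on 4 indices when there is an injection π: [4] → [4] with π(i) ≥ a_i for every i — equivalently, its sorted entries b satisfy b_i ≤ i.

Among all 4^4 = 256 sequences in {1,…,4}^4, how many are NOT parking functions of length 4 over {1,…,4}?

131

|PF(4,4)| = 1·5^3 = 1 · 125 = 125 (Pollak)
One tuple (4,4,1,4) → sorted (1,4,4,4): b_2=4>2, not a PF.
4^4 − 125 = 256 − 125 = 131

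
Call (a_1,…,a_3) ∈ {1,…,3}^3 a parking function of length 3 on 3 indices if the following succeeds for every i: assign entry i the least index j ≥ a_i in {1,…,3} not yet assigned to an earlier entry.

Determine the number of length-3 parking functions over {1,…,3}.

16

Count = (3+1−3)·(3+1)^{3−1} = 1 · 16 = 16 (Konheim–Weiss)
Example (2,1,2) → sorted (1,2,2): b_i ≤ i ∀i, a PF.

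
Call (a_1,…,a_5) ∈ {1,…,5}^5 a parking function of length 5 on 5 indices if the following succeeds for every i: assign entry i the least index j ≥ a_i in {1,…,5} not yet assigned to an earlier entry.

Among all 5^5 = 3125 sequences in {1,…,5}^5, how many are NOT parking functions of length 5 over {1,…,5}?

1829

Count = (5−5+1)·(5+1)^(5−1) = 1·1296 = 1296 (Konheim–Weiss)
E.g. (5,5,5,5,5) → sorted (5,5,5,5,5): b_1=5>1, not a PF.
So 3125 − 1296 = 1829 fail.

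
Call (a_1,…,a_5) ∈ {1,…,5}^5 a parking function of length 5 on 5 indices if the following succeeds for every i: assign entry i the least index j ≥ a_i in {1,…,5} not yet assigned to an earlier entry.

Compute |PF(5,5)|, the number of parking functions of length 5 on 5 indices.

Count = (5+1−5)·(5+1)^{5−1} = 1·1296 = 1296 (Konheim–Weiss)
Example (1,3,2,1,2) → sorted (1,1,2,2,3): b_i ≤ i ∀i, a PF.

1296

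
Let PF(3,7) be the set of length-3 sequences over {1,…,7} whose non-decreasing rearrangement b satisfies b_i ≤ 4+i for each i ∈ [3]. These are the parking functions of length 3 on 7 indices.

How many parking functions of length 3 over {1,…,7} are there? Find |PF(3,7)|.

|PF(3,7)| = (7−3+1)·(7+1)^(3−1) = 5·64 = 320 [KW]
Example (1,4,1) → sorted (1,1,4): b_i ≤ 4+i ∀i, a PF.

320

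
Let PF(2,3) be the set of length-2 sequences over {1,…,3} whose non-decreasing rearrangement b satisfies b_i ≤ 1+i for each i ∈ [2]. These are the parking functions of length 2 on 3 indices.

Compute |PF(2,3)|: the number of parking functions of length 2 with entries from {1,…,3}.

|PF(2,3)| = (4−2)·4^(2−1) = 2×4 = 8 (Pollak)
Check (3,1) → sorted (1,3): b_i ≤ 1+i ∀i, a PF.

8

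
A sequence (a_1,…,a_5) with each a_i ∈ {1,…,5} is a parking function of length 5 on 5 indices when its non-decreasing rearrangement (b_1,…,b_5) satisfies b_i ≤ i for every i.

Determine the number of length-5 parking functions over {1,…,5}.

1296

Count = 1·6^4 = 1×1296 = 1296 (Pollak)
Check (1,4,2,5,3) → sorted (1,2,3,4,5): b_i ≤ i ∀i, a PF.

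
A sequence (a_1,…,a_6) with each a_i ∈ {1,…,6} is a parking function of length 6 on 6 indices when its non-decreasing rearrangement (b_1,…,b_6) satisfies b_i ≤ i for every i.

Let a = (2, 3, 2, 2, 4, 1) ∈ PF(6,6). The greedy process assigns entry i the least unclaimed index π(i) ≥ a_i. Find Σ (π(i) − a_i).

7

Σπ = 21 ({1..6} each once); Σa = 2+3+2+2+4+1 = 14; disp = 21−14 = 7.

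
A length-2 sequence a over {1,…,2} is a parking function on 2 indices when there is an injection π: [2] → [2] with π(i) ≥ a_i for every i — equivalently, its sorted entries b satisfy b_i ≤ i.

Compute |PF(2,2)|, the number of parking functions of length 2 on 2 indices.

|PF| = (2−2+1)·(2+1)^(2−1) = 1 · 3 = 3 (Pollak)
Example (1,2) → sorted (1,2): b_i ≤ i ∀i, a PF.

3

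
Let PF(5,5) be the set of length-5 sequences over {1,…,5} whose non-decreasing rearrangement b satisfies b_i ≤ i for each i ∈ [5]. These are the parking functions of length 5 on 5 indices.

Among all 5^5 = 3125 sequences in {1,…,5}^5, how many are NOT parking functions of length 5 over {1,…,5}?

Count = (6−5)·6^(5−1) = 1×1296 = 1296 (Pollak)
Check (3,3,3,3,5) → sorted (3,3,3,3,5): b_1=3>1, not a PF.
5^5 − 1296 = 3125 − 1296 = 1829

1829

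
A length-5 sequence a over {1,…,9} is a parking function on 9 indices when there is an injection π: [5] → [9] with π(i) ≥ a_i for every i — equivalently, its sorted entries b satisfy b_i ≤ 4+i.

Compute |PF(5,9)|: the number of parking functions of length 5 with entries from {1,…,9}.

Count = 5·10^4 = 5·10000 = 50000 [KW]
Example (2,4,8,6,8) → sorted (2,4,6,8,8): b_i ≤ 4+i ∀i, a PF.

50000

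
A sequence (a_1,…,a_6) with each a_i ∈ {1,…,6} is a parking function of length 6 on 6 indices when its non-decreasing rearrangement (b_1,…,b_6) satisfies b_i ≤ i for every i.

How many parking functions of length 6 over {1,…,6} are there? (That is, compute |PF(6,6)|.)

|PF| = (6−6+1)·(6+1)^(6−1) = 1×16807 = 16807 (Pollak)
Example (5,2,3,4,4,1) → sorted (1,2,3,4,4,5): b_i ≤ i ∀i, a PF.

16807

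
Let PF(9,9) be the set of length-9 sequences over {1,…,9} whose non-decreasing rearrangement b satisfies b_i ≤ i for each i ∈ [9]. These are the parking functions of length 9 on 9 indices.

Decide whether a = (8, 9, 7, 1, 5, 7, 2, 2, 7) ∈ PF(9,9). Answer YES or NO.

NO

Order a: b = (1, 2, 2, 5, 7, 7, 7, 8, 9).
  b_1=1 ≤ 1
  b_2=2 ≤ 2
  b_3=2 ≤ 3
  b_4=5 > 4
  fails at i=4 ⇒ NO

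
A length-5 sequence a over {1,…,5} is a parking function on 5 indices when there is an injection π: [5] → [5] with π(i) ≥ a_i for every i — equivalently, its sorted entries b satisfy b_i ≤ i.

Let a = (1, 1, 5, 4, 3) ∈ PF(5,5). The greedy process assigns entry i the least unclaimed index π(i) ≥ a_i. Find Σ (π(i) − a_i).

Σπ = 5·6/2 = 15 (π permutes [5]); Σa = 1+1+5+4+3 = 14; disp = 15−14 = 1.

1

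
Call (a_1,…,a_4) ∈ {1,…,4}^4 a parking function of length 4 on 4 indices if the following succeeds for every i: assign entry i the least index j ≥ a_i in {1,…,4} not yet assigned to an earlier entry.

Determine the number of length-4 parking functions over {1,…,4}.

Count = (5−4)·5^(4−1) = 1 · 125 = 125 (Pollak)
Check (2,1,3,3) → sorted (1,2,3,3): b_i ≤ i ∀i, a PF.

125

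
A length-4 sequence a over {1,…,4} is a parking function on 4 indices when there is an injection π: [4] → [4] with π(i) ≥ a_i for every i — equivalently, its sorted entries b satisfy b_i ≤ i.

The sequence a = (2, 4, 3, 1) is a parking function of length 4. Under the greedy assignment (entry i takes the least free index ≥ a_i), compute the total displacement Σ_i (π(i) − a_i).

Σπ(i) = 1+…+4 = 10; Σa = 2+4+3+1 = 10; disp = 10−10 = 0.

0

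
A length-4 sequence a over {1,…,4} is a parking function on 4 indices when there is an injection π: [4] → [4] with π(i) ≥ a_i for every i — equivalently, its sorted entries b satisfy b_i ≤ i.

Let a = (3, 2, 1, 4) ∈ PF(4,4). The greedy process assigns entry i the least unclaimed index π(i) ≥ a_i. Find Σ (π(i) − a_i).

Σπ = 4·5/2 = 10 (π permutes [4]); Σa = 3+2+1+4 = 10; disp = 10−10 = 0.

0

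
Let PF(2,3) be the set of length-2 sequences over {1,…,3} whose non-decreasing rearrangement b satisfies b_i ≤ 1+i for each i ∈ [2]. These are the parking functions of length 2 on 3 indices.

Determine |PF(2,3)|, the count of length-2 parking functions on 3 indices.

#PF = 2·4^1 = 2 · 4 = 8 [KW]
One tuple (2,2) → sorted (2,2): b_i ≤ 1+i ∀i, a PF.

8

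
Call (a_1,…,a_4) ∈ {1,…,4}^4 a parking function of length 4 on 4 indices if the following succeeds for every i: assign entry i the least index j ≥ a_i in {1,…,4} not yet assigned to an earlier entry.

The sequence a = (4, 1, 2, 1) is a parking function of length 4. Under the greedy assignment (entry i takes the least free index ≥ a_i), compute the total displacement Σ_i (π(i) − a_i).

Σπ = 4·5/2 = 10 (π permutes [4]); Σa = 4+1+2+1 = 8; disp = 10−8 = 2.

2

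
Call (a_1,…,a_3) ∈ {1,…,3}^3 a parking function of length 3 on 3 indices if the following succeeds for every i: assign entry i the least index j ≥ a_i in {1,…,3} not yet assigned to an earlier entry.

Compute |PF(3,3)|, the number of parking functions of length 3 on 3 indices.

Count = (3+1−3)·(3+1)^{3−1} = 1 · 16 = 16 (Pollak)
One tuple (3,1,2) → sorted (1,2,3): b_i ≤ i ∀i, a PF.

16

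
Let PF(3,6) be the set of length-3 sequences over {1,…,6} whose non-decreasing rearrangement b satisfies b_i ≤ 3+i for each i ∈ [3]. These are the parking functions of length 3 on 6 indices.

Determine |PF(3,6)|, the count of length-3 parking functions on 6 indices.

196

Count = (6+1−3)·(6+1)^{3−1} = 4×49 = 196 (Konheim–Weiss)
Example (2,3,5) → sorted (2,3,5): b_i ≤ 3+i ∀i, a PF.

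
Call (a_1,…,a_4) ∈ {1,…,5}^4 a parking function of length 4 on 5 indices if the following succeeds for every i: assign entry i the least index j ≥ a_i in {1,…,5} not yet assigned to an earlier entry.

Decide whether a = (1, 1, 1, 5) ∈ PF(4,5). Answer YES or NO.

YES

Sorted: b = (1, 1, 1, 5).
  b_1=1 ≤ 2
  b_2=1 ≤ 3
  b_3=1 ≤ 4
  b_4=5 ≤ 5
All bounds hold ⇒ YES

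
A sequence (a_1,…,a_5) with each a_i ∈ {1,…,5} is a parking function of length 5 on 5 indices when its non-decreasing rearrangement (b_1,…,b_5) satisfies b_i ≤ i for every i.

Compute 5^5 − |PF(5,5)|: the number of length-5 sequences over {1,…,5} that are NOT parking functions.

Count = (5−5+1)·(5+1)^(5−1) = 1·1296 = 1296 (Konheim–Weiss)
E.g. (4,4,2,2,3) → sorted (2,2,3,4,4): b_1=2>1, not a PF.
Total 3125; non-PF = 3125−1296 = 1829

1829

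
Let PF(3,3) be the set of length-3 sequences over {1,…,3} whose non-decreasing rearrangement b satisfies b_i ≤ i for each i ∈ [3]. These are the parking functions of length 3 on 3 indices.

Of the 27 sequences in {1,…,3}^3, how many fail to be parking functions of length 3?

11

#PF = (3−3+1)·(3+1)^(3−1) = 1·16 = 16 [KW]
E.g. (3,3,3) → sorted (3,3,3): b_1=3>1, not a PF.
3^3 − 16 = 27 − 16 = 11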